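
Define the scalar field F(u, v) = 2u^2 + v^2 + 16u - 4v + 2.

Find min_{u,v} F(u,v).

-34

F(u,v) separates as P(u) + Q(v) + 2, so its minimum is min P + min Q + 2.
P'(u) = 4u + 16 vanishes at u ∈ {-4}; Q'(v) = 2v - 4 vanishes at v ∈ {2}.
Local minima of P (where P''>0): P(-4)=-32. Local minima of Q: Q(2)=-4.
So the global minimum of F is P(-4) + Q(2) + 2 = -32 − 4 + 2 = -34, attained at (-4, 2).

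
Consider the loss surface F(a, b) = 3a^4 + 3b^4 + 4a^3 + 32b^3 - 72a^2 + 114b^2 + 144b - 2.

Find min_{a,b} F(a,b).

-701

F(a,b) separates as P(a) + Q(b) − 2, so its minimum is min P + min Q − 2.
P'(a) = 12a(a - 3)(a + 4) vanishes at a ∈ {-4, 0, 3}; Q'(b) = 12(b + 1)(b + 3)(b + 4) vanishes at b ∈ {-4, -3, -1}.
Local minima of P (where P''>0): P(-4)=-640, P(3)=-297. Local minima of Q: Q(-4)=-32, Q(-1)=-59.
So the global minimum of F is P(-4) + Q(-1) − 2 = -640 − 59 − 2 = -701, attained at (-4, -1).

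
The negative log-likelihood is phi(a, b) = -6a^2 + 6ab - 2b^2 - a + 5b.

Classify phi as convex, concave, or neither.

concave

phi is quadratic, so its Hessian is the constant matrix H = [[-12, 6], [6, -4]].
det(H) = 12, tr(H) = -16.
det(H) > 0 and tr(H) < 0, so H is negative definite everywhere: concave.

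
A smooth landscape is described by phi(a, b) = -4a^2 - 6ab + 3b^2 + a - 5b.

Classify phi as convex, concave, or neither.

phi is quadratic, so its Hessian is the constant matrix H = [[-8, -6], [-6, 6]].
det(H) = -84, tr(H) = -2.
det(H) < 0, so H is indefinite: neither convex nor concave.

neither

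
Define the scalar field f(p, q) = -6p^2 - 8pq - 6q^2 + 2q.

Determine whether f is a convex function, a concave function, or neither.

concave

f is quadratic, so its Hessian is the constant matrix H = [[-12, -8], [-8, -12]].
det(H) = 80, tr(H) = -24.
det(H) > 0 and tr(H) < 0, so H is negative definite everywhere: concave.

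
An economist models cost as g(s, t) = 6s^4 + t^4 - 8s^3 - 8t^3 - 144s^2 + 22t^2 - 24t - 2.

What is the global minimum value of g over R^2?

g(s,t) separates as P(s) + Q(t) − 2, so its minimum is min P + min Q − 2.
P'(s) = 24s(s - 4)(s + 3) vanishes at s ∈ {-3, 0, 4}; Q'(t) = 4(t - 3)(t - 2)(t - 1) vanishes at t ∈ {1, 2, 3}.
Local minima of P (where P''>0): P(-3)=-594, P(4)=-1280. Local minima of Q: Q(1)=-9, Q(3)=-9.
So the global minimum of g is P(4) + Q(1) − 2 = -1280 − 9 − 2 = -1291, attained at (4, 1).

-1291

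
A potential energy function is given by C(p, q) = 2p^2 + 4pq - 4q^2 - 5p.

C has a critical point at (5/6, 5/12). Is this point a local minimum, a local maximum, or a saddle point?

saddle point

The Hessian of C is constant: H = [[4, 4], [4, -8]].
det(H) = 4·(-8) − 4² = -48.
Since det(H) < 0, H is indefinite and the critical point is a saddle point.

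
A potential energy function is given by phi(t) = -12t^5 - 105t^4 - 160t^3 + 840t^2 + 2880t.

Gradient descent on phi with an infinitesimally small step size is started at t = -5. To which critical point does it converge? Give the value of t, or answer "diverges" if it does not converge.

-4

phi'(t) = -60(t - 2)(t + 2)(t + 3)(t + 4), so phi'(-5) = -2520.
Gradient descent moves in the -phi' direction, i.e. t is increasing.
The nearest critical point in that direction is t = -4, where phi'' = 720 > 0 (a local minimum). The iterate converges there.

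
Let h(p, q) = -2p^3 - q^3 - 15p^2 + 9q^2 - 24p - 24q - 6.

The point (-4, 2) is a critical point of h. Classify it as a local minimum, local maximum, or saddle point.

local minimum

The mixed partial ∂²h/∂p∂q is 0, so the Hessian at any point is diag(h_pp, h_qq) = diag(-6(2p + 5), 6(-q + 3)).
At (-4, 2): H = diag(18, 6).
Both eigenvalues are positive, so H is positive definite: a local minimum.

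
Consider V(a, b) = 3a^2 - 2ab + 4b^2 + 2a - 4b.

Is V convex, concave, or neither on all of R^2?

V is quadratic, so its Hessian is the constant matrix H = [[6, -2], [-2, 8]].
det(H) = 44, tr(H) = 14.
det(H) > 0 and tr(H) > 0, so H is positive definite everywhere: convex.

convex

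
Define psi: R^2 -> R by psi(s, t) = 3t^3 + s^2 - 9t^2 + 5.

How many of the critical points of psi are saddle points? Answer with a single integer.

psi separates as a function of s plus a function of t, so ∇psi=0 decouples.
∂psi/∂s = 2s = 0 at s ∈ {0}; ∂psi/∂t = 9t(t - 2) = 0 at t ∈ {0, 2}.
The Hessian is diagonal: diag(psi_ss, psi_tt). Second derivatives: psi_ss(0)=2; psi_tt(0)=-18, psi_tt(2)=18.
Saddle points occur where the two diagonal entries have opposite signs: (0, 0). Count: 1.

1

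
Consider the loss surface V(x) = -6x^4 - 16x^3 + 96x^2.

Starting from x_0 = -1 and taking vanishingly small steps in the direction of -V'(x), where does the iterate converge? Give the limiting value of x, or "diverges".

V'(x) = -24x(x - 2)(x + 4), so V'(-1) = -216.
Gradient descent moves in the -V' direction, i.e. x is increasing.
The nearest critical point in that direction is x = 0, where V'' = 192 > 0 (a local minimum). The iterate converges there.

0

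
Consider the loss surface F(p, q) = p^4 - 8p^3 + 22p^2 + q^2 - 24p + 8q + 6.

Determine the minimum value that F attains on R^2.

F(p,q) separates as A(p) + B(q) + 6, so its minimum is min A + min B + 6.
A'(p) = 4(p - 3)(p - 2)(p - 1) vanishes at p ∈ {1, 2, 3}; B'(q) = 2q + 8 vanishes at q ∈ {-4}.
Local minima of A (where A''>0): A(1)=-9, A(3)=-9. Local minima of B: B(-4)=-16.
So the global minimum of F is A(1) + B(-4) + 6 = -9 − 16 + 6 = -19, attained at (1, -4).

-19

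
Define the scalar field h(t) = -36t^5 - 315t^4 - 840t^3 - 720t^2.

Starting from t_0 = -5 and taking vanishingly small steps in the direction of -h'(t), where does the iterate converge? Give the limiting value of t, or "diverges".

h'(t) = -180t(t + 1)(t + 2)(t + 4), so h'(-5) = -10800.
Gradient descent moves in the -h' direction, i.e. t is increasing.
The nearest critical point in that direction is t = -4, where h'' = 4320 > 0 (a local minimum). The iterate converges there.

-4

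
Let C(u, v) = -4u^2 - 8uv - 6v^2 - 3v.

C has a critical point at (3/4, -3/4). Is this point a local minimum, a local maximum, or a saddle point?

The Hessian of C is constant: H = [[-8, -8], [-8, -12]].
det(H) = (-8)·(-12) − (-8)² = 32.
det(H) > 0 and tr(H) = -20 < 0, so H is negative definite and the point is a local maximum.

local maximum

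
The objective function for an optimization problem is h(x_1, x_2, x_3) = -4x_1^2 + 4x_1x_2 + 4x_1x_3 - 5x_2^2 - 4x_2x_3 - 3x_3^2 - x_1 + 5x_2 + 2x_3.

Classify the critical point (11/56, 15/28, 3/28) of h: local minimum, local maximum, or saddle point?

The Hessian is constant: H = [[-8, 4, 4], [4, -10, -4], [4, -4, -6]].
Leading principal minors: Δ₁ = -8, Δ₂ = 64, Δ₃ = -224.
The minors alternate sign starting negative (−, +, −), so H is negative definite: a local maximum.

local maximum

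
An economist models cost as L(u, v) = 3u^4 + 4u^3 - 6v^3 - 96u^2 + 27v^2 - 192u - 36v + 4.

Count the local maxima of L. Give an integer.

L separates as a function of u plus a function of v, so ∇L=0 decouples.
∂L/∂u = 12(u - 4)(u + 1)(u + 4) = 0 at u ∈ {-4, -1, 4}; ∂L/∂v = -18(v - 2)(v - 1) = 0 at v ∈ {1, 2}.
The Hessian is diagonal: diag(L_uu, L_vv). Second derivatives: L_uu(-4)=288, L_uu(-1)=-180, L_uu(4)=480; L_vv(1)=18, L_vv(2)=-18.
Local maxima occur where both diagonal entries negative: (-1, 2). Count: 1.

1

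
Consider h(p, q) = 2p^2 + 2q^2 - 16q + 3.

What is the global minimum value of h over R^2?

h(p,q) separates as A(p) + B(q) + 3, so its minimum is min A + min B + 3.
A'(p) = 4p vanishes at p ∈ {0}; B'(q) = 4q - 16 vanishes at q ∈ {4}.
Local minima of A (where A''>0): A(0)=0. Local minima of B: B(4)=-32.
So the global minimum of h is A(0) + B(4) + 3 = 0 − 32 + 3 = -29, attained at (0, 4).

-29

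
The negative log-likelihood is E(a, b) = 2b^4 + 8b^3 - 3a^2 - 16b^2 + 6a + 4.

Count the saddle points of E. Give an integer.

2

E separates as a function of a plus a function of b, so ∇E=0 decouples.
∂E/∂a = -6(a - 1) = 0 at a ∈ {1}; ∂E/∂b = 8b(b - 1)(b + 4) = 0 at b ∈ {-4, 0, 1}.
The Hessian is diagonal: diag(E_aa, E_bb). Second derivatives: E_aa(1)=-6; E_bb(-4)=160, E_bb(0)=-32, E_bb(1)=40.
Saddle points occur where the two diagonal entries have opposite signs: (1, -4), (1, 1). Count: 2.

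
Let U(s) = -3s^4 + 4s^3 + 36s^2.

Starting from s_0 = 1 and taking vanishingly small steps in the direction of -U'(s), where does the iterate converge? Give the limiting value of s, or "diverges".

U'(s) = -12s(s - 3)(s + 2), so U'(1) = 72.
Gradient descent moves in the -U' direction, i.e. s is decreasing.
The nearest critical point in that direction is s = 0, where U'' = 72 > 0 (a local minimum). The iterate converges there.

0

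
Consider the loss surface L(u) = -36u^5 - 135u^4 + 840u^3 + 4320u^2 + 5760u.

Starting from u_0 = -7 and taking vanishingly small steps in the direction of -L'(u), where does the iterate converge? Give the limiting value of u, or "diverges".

-4

L'(u) = -180(u - 4)(u + 1)(u + 2)(u + 4), so L'(-7) = -178200.
Gradient descent moves in the -L' direction, i.e. u is increasing.
The nearest critical point in that direction is u = -4, where L'' = 8640 > 0 (a local minimum). The iterate converges there.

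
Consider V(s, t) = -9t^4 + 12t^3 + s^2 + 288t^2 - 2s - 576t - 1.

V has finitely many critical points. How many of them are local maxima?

V separates as a function of s plus a function of t, so ∇V=0 decouples.
∂V/∂s = 2(s - 1) = 0 at s ∈ {1}; ∂V/∂t = -36(t - 4)(t - 1)(t + 4) = 0 at t ∈ {-4, 1, 4}.
The Hessian is diagonal: diag(V_ss, V_tt). Second derivatives: V_ss(1)=2; V_tt(-4)=-1440, V_tt(1)=540, V_tt(4)=-864.
Local maxima occur where both diagonal entries negative: none. Count: 0.

0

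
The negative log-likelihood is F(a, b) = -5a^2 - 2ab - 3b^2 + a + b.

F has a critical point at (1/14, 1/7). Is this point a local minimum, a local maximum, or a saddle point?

The Hessian of F is constant: H = [[-10, -2], [-2, -6]].
det(H) = (-10)·(-6) − (-2)² = 56.
det(H) > 0 and tr(H) = -16 < 0, so H is negative definite and the point is a local maximum.

local maximum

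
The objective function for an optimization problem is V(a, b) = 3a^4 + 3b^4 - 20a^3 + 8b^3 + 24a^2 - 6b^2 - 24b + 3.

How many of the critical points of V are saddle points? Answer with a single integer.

V separates as a function of a plus a function of b, so ∇V=0 decouples.
∂V/∂a = 12a(a - 4)(a - 1) = 0 at a ∈ {0, 1, 4}; ∂V/∂b = 12(b - 1)(b + 1)(b + 2) = 0 at b ∈ {-2, -1, 1}.
The Hessian is diagonal: diag(V_aa, V_bb). Second derivatives: V_aa(0)=48, V_aa(1)=-36, V_aa(4)=144; V_bb(-2)=36, V_bb(-1)=-24, V_bb(1)=72.
Saddle points occur where the two diagonal entries have opposite signs: (0, -1), (1, -2), (1, 1), (4, -1). Count: 4.

4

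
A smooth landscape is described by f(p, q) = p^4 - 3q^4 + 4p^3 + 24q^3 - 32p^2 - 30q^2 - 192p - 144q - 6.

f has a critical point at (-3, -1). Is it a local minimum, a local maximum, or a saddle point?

local maximum

The mixed partial ∂²f/∂p∂q is 0, so the Hessian at any point is diag(f_pp, f_qq) = diag(4(3p^2 + 6p - 16), 12(-3q^2 + 12q - 5)).
At (-3, -1): H = diag(-28, -240).
Both eigenvalues are negative, so H is negative definite: a local maximum.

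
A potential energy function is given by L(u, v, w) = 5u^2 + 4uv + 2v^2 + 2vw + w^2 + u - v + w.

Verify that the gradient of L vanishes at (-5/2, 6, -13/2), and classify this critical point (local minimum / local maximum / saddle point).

∇L = (10u + 4v + 1, 4u + 4v + 2w - 1, 2v + 2w + 1); substituting (-5/2, 6, -13/2) gives ∇L = (0, 0, 0), so (-5/2, 6, -13/2) is indeed a critical point.
The Hessian is constant: H = [[10, 4, 0], [4, 4, 2], [0, 2, 2]].
Leading principal minors: Δ₁ = 10, Δ₂ = 24, Δ₃ = 8.
All leading minors are positive, so H is positive definite: a local minimum.

local minimum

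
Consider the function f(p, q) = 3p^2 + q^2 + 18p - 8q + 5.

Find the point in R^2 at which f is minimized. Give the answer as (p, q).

f(p,q) separates as A(p) + B(q) + 5, so its minimum is min A + min B + 5.
A'(p) = 6p + 18 vanishes at p ∈ {-3}; B'(q) = 2q - 8 vanishes at q ∈ {4}.
Local minima of A (where A''>0): A(-3)=-27. Local minima of B: B(4)=-16.
So the global minimum of f is A(-3) + B(4) + 5 = -27 − 16 + 5 = -38, attained at (-3, 4).

(-3, 4)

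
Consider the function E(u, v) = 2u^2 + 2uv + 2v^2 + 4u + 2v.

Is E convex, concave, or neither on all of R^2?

E is quadratic, so its Hessian is the constant matrix H = [[4, 2], [2, 4]].
det(H) = 12, tr(H) = 8.
det(H) > 0 and tr(H) > 0, so H is positive definite everywhere: convex.

convex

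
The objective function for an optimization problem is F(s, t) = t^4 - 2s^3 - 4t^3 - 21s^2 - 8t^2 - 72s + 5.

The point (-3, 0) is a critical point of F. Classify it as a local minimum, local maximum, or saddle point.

The mixed partial ∂²F/∂s∂t is 0, so the Hessian at any point is diag(F_ss, F_tt) = diag(-6(2s + 7), 4(3t^2 - 6t - 4)).
At (-3, 0): H = diag(-6, -16).
Both eigenvalues are negative, so H is negative definite: a local maximum.

local maximum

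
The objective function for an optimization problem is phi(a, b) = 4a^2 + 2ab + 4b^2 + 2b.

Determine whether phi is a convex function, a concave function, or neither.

convex

phi is quadratic, so its Hessian is the constant matrix H = [[8, 2], [2, 8]].
det(H) = 60, tr(H) = 16.
det(H) > 0 and tr(H) > 0, so H is positive definite everywhere: convex.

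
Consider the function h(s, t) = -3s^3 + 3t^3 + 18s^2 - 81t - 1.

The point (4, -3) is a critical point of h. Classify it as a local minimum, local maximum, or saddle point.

local maximum

The mixed partial ∂²h/∂s∂t is 0, so the Hessian at any point is diag(h_ss, h_tt) = diag(18(-s + 2), 18t).
At (4, -3): H = diag(-36, -54).
Both eigenvalues are negative, so H is negative definite: a local maximum.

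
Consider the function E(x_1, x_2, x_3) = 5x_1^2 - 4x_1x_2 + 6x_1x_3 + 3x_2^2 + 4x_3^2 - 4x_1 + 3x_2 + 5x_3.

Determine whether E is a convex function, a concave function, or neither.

convex

E is quadratic, so its Hessian is the constant matrix H = [[10, -4, 6], [-4, 6, 0], [6, 0, 8]].
Leading principal minors: 10, 44, 136.
All positive ⇒ H ≻ 0 ⇒ convex.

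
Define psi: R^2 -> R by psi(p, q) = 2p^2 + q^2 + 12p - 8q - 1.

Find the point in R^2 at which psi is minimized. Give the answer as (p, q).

psi(p,q) separates as A(p) + B(q) − 1, so its minimum is min A + min B − 1.
A'(p) = 4p + 12 vanishes at p ∈ {-3}; B'(q) = 2q - 8 vanishes at q ∈ {4}.
Local minima of A (where A''>0): A(-3)=-18. Local minima of B: B(4)=-16.
So the global minimum of psi is A(-3) + B(4) − 1 = -18 − 16 − 1 = -35, attained at (-3, 4).

(-3, 4)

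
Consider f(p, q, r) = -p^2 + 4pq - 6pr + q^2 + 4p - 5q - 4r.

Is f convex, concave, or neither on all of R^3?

f is quadratic, so its Hessian is the constant matrix H = [[-2, 4, -6], [4, 2, 0], [-6, 0, 0]].
Leading principal minors: -2, -20, -72.
Neither pattern holds ⇒ H is indefinite ⇒ neither convex nor concave.

neither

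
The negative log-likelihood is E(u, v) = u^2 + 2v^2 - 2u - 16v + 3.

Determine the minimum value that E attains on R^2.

-30

E(u,v) separates as P(u) + Q(v) + 3, so its minimum is min P + min Q + 3.
P'(u) = 2u - 2 vanishes at u ∈ {1}; Q'(v) = 4v - 16 vanishes at v ∈ {4}.
Local minima of P (where P''>0): P(1)=-1. Local minima of Q: Q(4)=-32.
So the global minimum of E is P(1) + Q(4) + 3 = -1 − 32 + 3 = -30, attained at (1, 4).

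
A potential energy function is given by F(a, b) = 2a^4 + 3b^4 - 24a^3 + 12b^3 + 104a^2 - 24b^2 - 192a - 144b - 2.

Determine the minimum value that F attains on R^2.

-370

F(a,b) separates as P(a) + Q(b) − 2, so its minimum is min P + min Q − 2.
P'(a) = 8(a - 4)(a - 3)(a - 2) vanishes at a ∈ {2, 3, 4}; Q'(b) = 12(b - 2)(b + 2)(b + 3) vanishes at b ∈ {-3, -2, 2}.
Local minima of P (where P''>0): P(2)=-128, P(4)=-128. Local minima of Q: Q(-3)=135, Q(2)=-240.
So the global minimum of F is P(2) + Q(2) − 2 = -128 − 240 − 2 = -370, attained at (2, 2).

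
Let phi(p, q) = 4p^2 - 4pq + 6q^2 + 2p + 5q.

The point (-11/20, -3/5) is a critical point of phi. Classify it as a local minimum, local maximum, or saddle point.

local minimum

The Hessian of phi is constant: H = [[8, -4], [-4, 12]].
det(H) = 8·12 − (-4)² = 80.
det(H) > 0 and tr(H) = 20 > 0, so H is positive definite and the point is a local minimum.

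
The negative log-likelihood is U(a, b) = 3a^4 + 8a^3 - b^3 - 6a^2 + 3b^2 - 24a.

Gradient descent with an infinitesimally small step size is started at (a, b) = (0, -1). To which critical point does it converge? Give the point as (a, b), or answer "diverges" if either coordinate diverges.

U is separable, so gradient descent decouples: a follows -∂U/∂a, b follows -∂U/∂b.
∂U/∂a = 12(a - 1)(a + 1)(a + 2); at a=0 this is -24, so a increases.
∂U/∂b = -3b(b - 2); at b=-1 this is -9, so b increases.
a converges to its nearest critical value 1 (a local min of the a-part); b converges to 0. The iterate converges to (1, 0).

(1, 0)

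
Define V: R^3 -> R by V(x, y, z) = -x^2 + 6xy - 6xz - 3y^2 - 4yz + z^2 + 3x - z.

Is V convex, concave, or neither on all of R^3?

V is quadratic, so its Hessian is the constant matrix H = [[-2, 6, -6], [6, -6, -4], [-6, -4, 2]].
Leading principal minors: -2, -24, 488.
Neither pattern holds ⇒ H is indefinite ⇒ neither convex nor concave.

neither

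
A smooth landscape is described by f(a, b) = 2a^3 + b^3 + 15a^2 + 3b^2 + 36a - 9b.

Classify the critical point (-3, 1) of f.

The mixed partial ∂²f/∂a∂b is 0, so the Hessian at any point is diag(f_aa, f_bb) = diag(6(2a + 5), 6(b + 1)).
At (-3, 1): H = diag(-6, 12).
The eigenvalues have opposite signs, so H is indefinite: a saddle point.

saddle point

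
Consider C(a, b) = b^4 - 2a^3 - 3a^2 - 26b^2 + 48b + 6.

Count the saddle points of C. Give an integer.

3

C separates as a function of a plus a function of b, so ∇C=0 decouples.
∂C/∂a = -6a(a + 1) = 0 at a ∈ {-1, 0}; ∂C/∂b = 4(b - 3)(b - 1)(b + 4) = 0 at b ∈ {-4, 1, 3}.
The Hessian is diagonal: diag(C_aa, C_bb). Second derivatives: C_aa(-1)=6, C_aa(0)=-6; C_bb(-4)=140, C_bb(1)=-40, C_bb(3)=56.
Saddle points occur where the two diagonal entries have opposite signs: (-1, 1), (0, -4), (0, 3). Count: 3.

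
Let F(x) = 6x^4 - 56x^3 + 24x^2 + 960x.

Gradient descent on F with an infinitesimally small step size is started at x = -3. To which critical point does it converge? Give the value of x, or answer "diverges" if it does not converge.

F'(x) = 24(x - 5)(x - 4)(x + 2), so F'(-3) = -1344.
Gradient descent moves in the -F' direction, i.e. x is increasing.
The nearest critical point in that direction is x = -2, where F'' = 1008 > 0 (a local minimum). The iterate converges there.

-2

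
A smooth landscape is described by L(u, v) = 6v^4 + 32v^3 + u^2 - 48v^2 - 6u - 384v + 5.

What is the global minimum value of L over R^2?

-612

L(u,v) separates as P(u) + Q(v) + 5, so its minimum is min P + min Q + 5.
P'(u) = 2u - 6 vanishes at u ∈ {3}; Q'(v) = 24(v - 2)(v + 2)(v + 4) vanishes at v ∈ {-4, -2, 2}.
Local minima of P (where P''>0): P(3)=-9. Local minima of Q: Q(-4)=256, Q(2)=-608.
So the global minimum of L is P(3) + Q(2) + 5 = -9 − 608 + 5 = -612, attained at (3, 2).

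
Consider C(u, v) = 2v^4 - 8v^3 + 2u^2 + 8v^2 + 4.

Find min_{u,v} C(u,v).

4

C(u,v) separates as P(u) + Q(v) + 4, so its minimum is min P + min Q + 4.
P'(u) = 4u vanishes at u ∈ {0}; Q'(v) = 8v(v - 2)(v - 1) vanishes at v ∈ {0, 1, 2}.
Local minima of P (where P''>0): P(0)=0. Local minima of Q: Q(0)=0, Q(2)=0.
So the global minimum of C is P(0) + Q(0) + 4 = 0 + 0 + 4 = 4, attained at (0, 0).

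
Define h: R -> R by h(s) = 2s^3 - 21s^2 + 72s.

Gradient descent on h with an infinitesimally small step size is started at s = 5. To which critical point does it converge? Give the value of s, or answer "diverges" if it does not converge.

4

h'(s) = 6(s - 4)(s - 3), so h'(5) = 12.
Gradient descent moves in the -h' direction, i.e. s is decreasing.
The nearest critical point in that direction is s = 4, where h'' = 6 > 0 (a local minimum). The iterate converges there.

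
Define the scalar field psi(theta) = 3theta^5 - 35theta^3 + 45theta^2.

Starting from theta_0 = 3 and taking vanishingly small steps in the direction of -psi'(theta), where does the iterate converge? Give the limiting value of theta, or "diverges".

psi'(theta) = 15theta(theta - 2)(theta - 1)(theta + 3), so psi'(3) = 540.
Gradient descent moves in the -psi' direction, i.e. theta is decreasing.
The nearest critical point in that direction is theta = 2, where psi'' = 150 > 0 (a local minimum). The iterate converges there.

2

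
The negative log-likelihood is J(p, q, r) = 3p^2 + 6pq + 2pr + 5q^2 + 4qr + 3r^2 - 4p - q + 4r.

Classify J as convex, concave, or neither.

J is quadratic, so its Hessian is the constant matrix H = [[6, 6, 2], [6, 10, 4], [2, 4, 6]].
Leading principal minors: 6, 24, 104.
All positive ⇒ H ≻ 0 ⇒ convex.

convex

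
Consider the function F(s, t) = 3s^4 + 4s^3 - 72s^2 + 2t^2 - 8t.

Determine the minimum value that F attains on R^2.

F(s,t) separates as P(s) + Q(t), so its minimum is min P + min Q.
P'(s) = 12s(s - 3)(s + 4) vanishes at s ∈ {-4, 0, 3}; Q'(t) = 4(t - 2) vanishes at t ∈ {2}.
Local minima of P (where P''>0): P(-4)=-640, P(3)=-297. Local minima of Q: Q(2)=-8.
So the global minimum of F is P(-4) + Q(2) = -640 − 8 = -648, attained at (-4, 2).

-648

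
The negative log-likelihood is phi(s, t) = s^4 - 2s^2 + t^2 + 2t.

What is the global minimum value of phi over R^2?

-2

phi(s,t) separates as P(s) + Q(t), so its minimum is min P + min Q.
P'(s) = 4s(s - 1)(s + 1) vanishes at s ∈ {-1, 0, 1}; Q'(t) = 2(t + 1) vanishes at t ∈ {-1}.
Local minima of P (where P''>0): P(-1)=-1, P(1)=-1. Local minima of Q: Q(-1)=-1.
So the global minimum of phi is P(-1) + Q(-1) = -1 − 1 = -2, attained at (-1, -1).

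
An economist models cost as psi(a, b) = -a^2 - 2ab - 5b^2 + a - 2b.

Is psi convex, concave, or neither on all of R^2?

concave

psi is quadratic, so its Hessian is the constant matrix H = [[-2, -2], [-2, -10]].
det(H) = 16, tr(H) = -12.
det(H) > 0 and tr(H) < 0, so H is negative definite everywhere: concave.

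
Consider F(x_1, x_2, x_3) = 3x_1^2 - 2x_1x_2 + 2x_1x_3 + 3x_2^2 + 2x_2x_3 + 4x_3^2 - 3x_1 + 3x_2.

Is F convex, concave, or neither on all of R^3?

convex

F is quadratic, so its Hessian is the constant matrix H = [[6, -2, 2], [-2, 6, 2], [2, 2, 8]].
Leading principal minors: 6, 32, 192.
All positive ⇒ H ≻ 0 ⇒ convex.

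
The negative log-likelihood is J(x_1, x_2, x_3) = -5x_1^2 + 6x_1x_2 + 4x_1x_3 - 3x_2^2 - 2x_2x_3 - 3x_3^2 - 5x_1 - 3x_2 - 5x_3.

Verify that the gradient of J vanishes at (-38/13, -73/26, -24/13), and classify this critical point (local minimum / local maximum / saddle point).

∇J = (-10x_1 + 6x_2 + 4x_3 - 5, 6x_1 - 6x_2 - 2x_3 - 3, 4x_1 - 2x_2 - 6x_3 - 5); substituting (-38/13, -73/26, -24/13) gives ∇J = (0, 0, 0), so (-38/13, -73/26, -24/13) is indeed a critical point.
The Hessian is constant: H = [[-10, 6, 4], [6, -6, -2], [4, -2, -6]].
Leading principal minors: Δ₁ = -10, Δ₂ = 24, Δ₃ = -104.
The minors alternate sign starting negative (−, +, −), so H is negative definite: a local maximum.

local maximum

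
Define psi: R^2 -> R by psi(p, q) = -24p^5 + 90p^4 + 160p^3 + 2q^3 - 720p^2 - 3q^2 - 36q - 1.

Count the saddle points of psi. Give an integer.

4

psi separates as a function of p plus a function of q, so ∇psi=0 decouples.
∂psi/∂p = -120p(p - 3)(p - 2)(p + 2) = 0 at p ∈ {-2, 0, 2, 3}; ∂psi/∂q = 6(q - 3)(q + 2) = 0 at q ∈ {-2, 3}.
The Hessian is diagonal: diag(psi_pp, psi_qq). Second derivatives: psi_pp(-2)=4800, psi_pp(0)=-1440, psi_pp(2)=960, psi_pp(3)=-1800; psi_qq(-2)=-30, psi_qq(3)=30.
Saddle points occur where the two diagonal entries have opposite signs: (-2, -2), (0, 3), (2, -2), (3, 3). Count: 4.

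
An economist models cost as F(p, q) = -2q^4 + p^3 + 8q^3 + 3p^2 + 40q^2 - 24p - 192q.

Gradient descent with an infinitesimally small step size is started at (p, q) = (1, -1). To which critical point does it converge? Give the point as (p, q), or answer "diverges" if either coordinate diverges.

(2, 2)

F is separable, so gradient descent decouples: p follows -∂F/∂p, q follows -∂F/∂q.
∂F/∂p = 3(p - 2)(p + 4); at p=1 this is -15, so p increases.
∂F/∂q = -8(q - 4)(q - 2)(q + 3); at q=-1 this is -240, so q increases.
p converges to its nearest critical value 2 (a local min of the p-part); q converges to 2. The iterate converges to (2, 2).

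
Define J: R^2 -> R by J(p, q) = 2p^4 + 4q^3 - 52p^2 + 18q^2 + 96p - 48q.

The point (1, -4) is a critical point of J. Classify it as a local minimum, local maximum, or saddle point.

local maximum

The mixed partial ∂²J/∂p∂q is 0, so the Hessian at any point is diag(J_pp, J_qq) = diag(8(3p^2 - 13), 12(2q + 3)).
At (1, -4): H = diag(-80, -60).
Both eigenvalues are negative, so H is negative definite: a local maximum.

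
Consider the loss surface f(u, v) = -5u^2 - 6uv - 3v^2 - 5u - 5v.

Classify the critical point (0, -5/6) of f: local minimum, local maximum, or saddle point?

The Hessian of f is constant: H = [[-10, -6], [-6, -6]].
det(H) = (-10)·(-6) − (-6)² = 24.
det(H) > 0 and tr(H) = -16 < 0, so H is negative definite and the point is a local maximum.

local maximum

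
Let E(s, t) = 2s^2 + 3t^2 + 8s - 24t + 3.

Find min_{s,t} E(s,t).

-53

E(s,t) separates as P(s) + Q(t) + 3, so its minimum is min P + min Q + 3.
P'(s) = 4s + 8 vanishes at s ∈ {-2}; Q'(t) = 6(t - 4) vanishes at t ∈ {4}.
Local minima of P (where P''>0): P(-2)=-8. Local minima of Q: Q(4)=-48.
So the global minimum of E is P(-2) + Q(4) + 3 = -8 − 48 + 3 = -53, attained at (-2, 4).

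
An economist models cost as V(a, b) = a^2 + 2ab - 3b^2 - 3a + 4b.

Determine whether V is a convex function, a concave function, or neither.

neither

V is quadratic, so its Hessian is the constant matrix H = [[2, 2], [2, -6]].
det(H) = -16, tr(H) = -4.
det(H) < 0, so H is indefinite: neither convex nor concave.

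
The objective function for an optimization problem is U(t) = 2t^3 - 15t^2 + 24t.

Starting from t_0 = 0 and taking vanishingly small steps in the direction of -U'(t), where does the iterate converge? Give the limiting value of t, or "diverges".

diverges

U'(t) = 6(t - 4)(t - 1), so U'(0) = 24.
Gradient descent moves in the -U' direction, i.e. t is decreasing.
There is no critical point below t=0, and U' keeps the same sign, so the iterate runs off to −∞.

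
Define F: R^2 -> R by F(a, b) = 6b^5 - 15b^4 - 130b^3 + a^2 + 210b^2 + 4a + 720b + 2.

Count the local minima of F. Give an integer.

2

F separates as a function of a plus a function of b, so ∇F=0 decouples.
∂F/∂a = 2(a + 2) = 0 at a ∈ {-2}; ∂F/∂b = 30(b - 4)(b - 2)(b + 1)(b + 3) = 0 at b ∈ {-3, -1, 2, 4}.
The Hessian is diagonal: diag(F_aa, F_bb). Second derivatives: F_aa(-2)=2; F_bb(-3)=-2100, F_bb(-1)=900, F_bb(2)=-900, F_bb(4)=2100.
Local minima occur where both diagonal entries positive: (-2, -1), (-2, 4). Count: 2.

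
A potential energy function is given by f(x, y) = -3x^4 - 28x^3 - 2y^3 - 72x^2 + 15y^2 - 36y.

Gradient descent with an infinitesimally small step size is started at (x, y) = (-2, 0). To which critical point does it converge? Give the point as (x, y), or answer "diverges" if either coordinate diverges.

f is separable, so gradient descent decouples: x follows -∂f/∂x, y follows -∂f/∂y.
∂f/∂x = -12x(x + 3)(x + 4); at x=-2 this is 48, so x decreases.
∂f/∂y = -6(y - 3)(y - 2); at y=0 this is -36, so y increases.
x converges to its nearest critical value -3 (a local min of the x-part); y converges to 2. The iterate converges to (-3, 2).

(-3, 2)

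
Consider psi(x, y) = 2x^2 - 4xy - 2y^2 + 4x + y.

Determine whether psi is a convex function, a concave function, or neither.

neither

psi is quadratic, so its Hessian is the constant matrix H = [[4, -4], [-4, -4]].
det(H) = -32, tr(H) = 0.
det(H) < 0, so H is indefinite: neither convex nor concave.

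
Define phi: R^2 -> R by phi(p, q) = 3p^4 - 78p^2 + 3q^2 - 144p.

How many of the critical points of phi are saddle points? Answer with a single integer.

phi separates as a function of p plus a function of q, so ∇phi=0 decouples.
∂phi/∂p = 12(p - 4)(p + 1)(p + 3) = 0 at p ∈ {-3, -1, 4}; ∂phi/∂q = 6q = 0 at q ∈ {0}.
The Hessian is diagonal: diag(phi_pp, phi_qq). Second derivatives: phi_pp(-3)=168, phi_pp(-1)=-120, phi_pp(4)=420; phi_qq(0)=6.
Saddle points occur where the two diagonal entries have opposite signs: (-1, 0). Count: 1.

1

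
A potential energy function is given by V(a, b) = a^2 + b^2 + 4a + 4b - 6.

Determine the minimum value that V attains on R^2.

-14

V(a,b) separates as P(a) + Q(b) − 6, so its minimum is min P + min Q − 6.
P'(a) = 2a + 4 vanishes at a ∈ {-2}; Q'(b) = 2b + 4 vanishes at b ∈ {-2}.
Local minima of P (where P''>0): P(-2)=-4. Local minima of Q: Q(-2)=-4.
So the global minimum of V is P(-2) + Q(-2) − 6 = -4 − 4 − 6 = -14, attained at (-2, -2).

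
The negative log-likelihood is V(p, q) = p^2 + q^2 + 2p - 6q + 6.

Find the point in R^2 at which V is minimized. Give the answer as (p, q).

(-1, 3)

V(p,q) separates as A(p) + B(q) + 6, so its minimum is min A + min B + 6.
A'(p) = 2p + 2 vanishes at p ∈ {-1}; B'(q) = 2q - 6 vanishes at q ∈ {3}.
Local minima of A (where A''>0): A(-1)=-1. Local minima of B: B(3)=-9.
So the global minimum of V is A(-1) + B(3) + 6 = -1 − 9 + 6 = -4, attained at (-1, 3).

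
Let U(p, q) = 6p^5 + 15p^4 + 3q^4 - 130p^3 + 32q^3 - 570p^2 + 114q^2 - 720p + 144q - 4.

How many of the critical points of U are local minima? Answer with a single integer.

U separates as a function of p plus a function of q, so ∇U=0 decouples.
∂U/∂p = 30(p - 4)(p + 1)(p + 2)(p + 3) = 0 at p ∈ {-3, -2, -1, 4}; ∂U/∂q = 12(q + 1)(q + 3)(q + 4) = 0 at q ∈ {-4, -3, -1}.
The Hessian is diagonal: diag(U_pp, U_qq). Second derivatives: U_pp(-3)=-420, U_pp(-2)=180, U_pp(-1)=-300, U_pp(4)=6300; U_qq(-4)=36, U_qq(-3)=-24, U_qq(-1)=72.
Local minima occur where both diagonal entries positive: (-2, -4), (-2, -1), (4, -4), (4, -1). Count: 4.

4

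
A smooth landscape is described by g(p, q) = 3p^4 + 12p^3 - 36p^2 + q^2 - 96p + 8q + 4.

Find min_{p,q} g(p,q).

-204

g(p,q) separates as A(p) + B(q) + 4, so its minimum is min A + min B + 4.
A'(p) = 12(p - 2)(p + 1)(p + 4) vanishes at p ∈ {-4, -1, 2}; B'(q) = 2q + 8 vanishes at q ∈ {-4}.
Local minima of A (where A''>0): A(-4)=-192, A(2)=-192. Local minima of B: B(-4)=-16.
So the global minimum of g is A(-4) + B(-4) + 4 = -192 − 16 + 4 = -204, attained at (-4, -4).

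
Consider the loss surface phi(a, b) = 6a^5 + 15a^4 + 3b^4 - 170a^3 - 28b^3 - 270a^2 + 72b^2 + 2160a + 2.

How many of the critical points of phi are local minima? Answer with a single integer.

4

phi separates as a function of a plus a function of b, so ∇phi=0 decouples.
∂phi/∂a = 30(a - 3)(a - 2)(a + 3)(a + 4) = 0 at a ∈ {-4, -3, 2, 3}; ∂phi/∂b = 12b(b - 4)(b - 3) = 0 at b ∈ {0, 3, 4}.
The Hessian is diagonal: diag(phi_aa, phi_bb). Second derivatives: phi_aa(-4)=-1260, phi_aa(-3)=900, phi_aa(2)=-900, phi_aa(3)=1260; phi_bb(0)=144, phi_bb(3)=-36, phi_bb(4)=48.
Local minima occur where both diagonal entries positive: (-3, 0), (-3, 4), (3, 0), (3, 4). Count: 4.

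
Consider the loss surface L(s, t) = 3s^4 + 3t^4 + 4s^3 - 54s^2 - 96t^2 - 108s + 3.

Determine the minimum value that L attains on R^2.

L(s,t) separates as P(s) + Q(t) + 3, so its minimum is min P + min Q + 3.
P'(s) = 12(s - 3)(s + 1)(s + 3) vanishes at s ∈ {-3, -1, 3}; Q'(t) = 12t(t - 4)(t + 4) vanishes at t ∈ {-4, 0, 4}.
Local minima of P (where P''>0): P(-3)=-27, P(3)=-459. Local minima of Q: Q(-4)=-768, Q(4)=-768.
So the global minimum of L is P(3) + Q(-4) + 3 = -459 − 768 + 3 = -1224, attained at (3, -4).

-1224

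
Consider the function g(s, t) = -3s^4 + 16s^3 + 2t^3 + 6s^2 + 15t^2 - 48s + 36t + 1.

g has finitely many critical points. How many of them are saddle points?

g separates as a function of s plus a function of t, so ∇g=0 decouples.
∂g/∂s = -12(s - 4)(s - 1)(s + 1) = 0 at s ∈ {-1, 1, 4}; ∂g/∂t = 6(t + 2)(t + 3) = 0 at t ∈ {-3, -2}.
The Hessian is diagonal: diag(g_ss, g_tt). Second derivatives: g_ss(-1)=-120, g_ss(1)=72, g_ss(4)=-180; g_tt(-3)=-6, g_tt(-2)=6.
Saddle points occur where the two diagonal entries have opposite signs: (-1, -2), (1, -3), (4, -2). Count: 3.

3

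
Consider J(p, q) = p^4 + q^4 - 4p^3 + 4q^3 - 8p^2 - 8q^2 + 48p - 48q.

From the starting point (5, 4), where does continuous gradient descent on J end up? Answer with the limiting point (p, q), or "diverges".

J is separable, so gradient descent decouples: p follows -∂J/∂p, q follows -∂J/∂q.
∂J/∂p = 4(p - 3)(p - 2)(p + 2); at p=5 this is 168, so p decreases.
∂J/∂q = 4(q - 2)(q + 2)(q + 3); at q=4 this is 336, so q decreases.
p converges to its nearest critical value 3 (a local min of the p-part); q converges to 2. The iterate converges to (3, 2).

(3, 2)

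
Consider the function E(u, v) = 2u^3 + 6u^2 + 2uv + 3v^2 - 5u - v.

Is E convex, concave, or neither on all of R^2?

neither

The term 2u^3 is cubic, so the Hessian is not constant.
∂²E/∂u² = 12u + 12, which takes both signs as u varies (negative for sufficiently negative u). A diagonal entry of the Hessian changing sign means the Hessian is neither positive- nor negative-semidefinite on all of R^2.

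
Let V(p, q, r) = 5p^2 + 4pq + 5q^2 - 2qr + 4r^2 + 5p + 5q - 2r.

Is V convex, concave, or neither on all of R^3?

V is quadratic, so its Hessian is the constant matrix H = [[10, 4, 0], [4, 10, -2], [0, -2, 8]].
Leading principal minors: 10, 84, 632.
All positive ⇒ H ≻ 0 ⇒ convex.

convex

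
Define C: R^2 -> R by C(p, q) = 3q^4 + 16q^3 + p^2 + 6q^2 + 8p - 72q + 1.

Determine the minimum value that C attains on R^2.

-62

C(p,q) separates as A(p) + B(q) + 1, so its minimum is min A + min B + 1.
A'(p) = 2p + 8 vanishes at p ∈ {-4}; B'(q) = 12(q - 1)(q + 2)(q + 3) vanishes at q ∈ {-3, -2, 1}.
Local minima of A (where A''>0): A(-4)=-16. Local minima of B: B(-3)=81, B(1)=-47.
So the global minimum of C is A(-4) + B(1) + 1 = -16 − 47 + 1 = -62, attained at (-4, 1).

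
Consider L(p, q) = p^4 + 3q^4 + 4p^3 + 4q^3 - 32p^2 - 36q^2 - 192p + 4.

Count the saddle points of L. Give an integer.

4

L separates as a function of p plus a function of q, so ∇L=0 decouples.
∂L/∂p = 4(p - 4)(p + 3)(p + 4) = 0 at p ∈ {-4, -3, 4}; ∂L/∂q = 12q(q - 2)(q + 3) = 0 at q ∈ {-3, 0, 2}.
The Hessian is diagonal: diag(L_pp, L_qq). Second derivatives: L_pp(-4)=32, L_pp(-3)=-28, L_pp(4)=224; L_qq(-3)=180, L_qq(0)=-72, L_qq(2)=120.
Saddle points occur where the two diagonal entries have opposite signs: (-4, 0), (-3, -3), (-3, 2), (4, 0). Count: 4.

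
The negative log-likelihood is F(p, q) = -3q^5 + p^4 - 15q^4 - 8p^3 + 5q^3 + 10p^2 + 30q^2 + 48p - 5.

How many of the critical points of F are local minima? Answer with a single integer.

4

F separates as a function of p plus a function of q, so ∇F=0 decouples.
∂F/∂p = 4(p - 4)(p - 3)(p + 1) = 0 at p ∈ {-1, 3, 4}; ∂F/∂q = -15q(q - 1)(q + 1)(q + 4) = 0 at q ∈ {-4, -1, 0, 1}.
The Hessian is diagonal: diag(F_pp, F_qq). Second derivatives: F_pp(-1)=80, F_pp(3)=-16, F_pp(4)=20; F_qq(-4)=900, F_qq(-1)=-90, F_qq(0)=60, F_qq(1)=-150.
Local minima occur where both diagonal entries positive: (-1, -4), (-1, 0), (4, -4), (4, 0). Count: 4.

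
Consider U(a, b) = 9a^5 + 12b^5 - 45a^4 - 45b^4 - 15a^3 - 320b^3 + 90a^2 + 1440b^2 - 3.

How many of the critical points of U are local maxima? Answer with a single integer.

U separates as a function of a plus a function of b, so ∇U=0 decouples.
∂U/∂a = 45a(a - 4)(a - 1)(a + 1) = 0 at a ∈ {-1, 0, 1, 4}; ∂U/∂b = 60b(b - 4)(b - 3)(b + 4) = 0 at b ∈ {-4, 0, 3, 4}.
The Hessian is diagonal: diag(U_aa, U_bb). Second derivatives: U_aa(-1)=-450, U_aa(0)=180, U_aa(1)=-270, U_aa(4)=2700; U_bb(-4)=-13440, U_bb(0)=2880, U_bb(3)=-1260, U_bb(4)=1920.
Local maxima occur where both diagonal entries negative: (-1, -4), (-1, 3), (1, -4), (1, 3). Count: 4.

4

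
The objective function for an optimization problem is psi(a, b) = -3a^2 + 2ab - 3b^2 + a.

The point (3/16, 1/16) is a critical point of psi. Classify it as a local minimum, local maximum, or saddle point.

local maximum

The Hessian of psi is constant: H = [[-6, 2], [2, -6]].
det(H) = (-6)·(-6) − 2² = 32.
det(H) > 0 and tr(H) = -12 < 0, so H is negative definite and the point is a local maximum.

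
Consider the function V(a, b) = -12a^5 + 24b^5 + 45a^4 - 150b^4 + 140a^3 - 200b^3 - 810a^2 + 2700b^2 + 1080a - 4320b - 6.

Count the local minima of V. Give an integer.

4

V separates as a function of a plus a function of b, so ∇V=0 decouples.
∂V/∂a = -60(a - 3)(a - 2)(a - 1)(a + 3) = 0 at a ∈ {-3, 1, 2, 3}; ∂V/∂b = 120(b - 4)(b - 3)(b - 1)(b + 3) = 0 at b ∈ {-3, 1, 3, 4}.
The Hessian is diagonal: diag(V_aa, V_bb). Second derivatives: V_aa(-3)=7200, V_aa(1)=-480, V_aa(2)=300, V_aa(3)=-720; V_bb(-3)=-20160, V_bb(1)=2880, V_bb(3)=-1440, V_bb(4)=2520.
Local minima occur where both diagonal entries positive: (-3, 1), (-3, 4), (2, 1), (2, 4). Count: 4.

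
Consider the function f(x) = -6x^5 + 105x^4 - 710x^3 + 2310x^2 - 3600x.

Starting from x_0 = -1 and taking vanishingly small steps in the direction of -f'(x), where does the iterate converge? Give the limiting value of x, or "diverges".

f'(x) = -30(x - 5)(x - 4)(x - 3)(x - 2), so f'(-1) = -10800.
Gradient descent moves in the -f' direction, i.e. x is increasing.
The nearest critical point in that direction is x = 2, where f'' = 180 > 0 (a local minimum). The iterate converges there.

2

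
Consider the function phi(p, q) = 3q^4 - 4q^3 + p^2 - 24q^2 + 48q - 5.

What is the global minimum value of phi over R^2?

phi(p,q) separates as A(p) + B(q) − 5, so its minimum is min A + min B − 5.
A'(p) = 2p vanishes at p ∈ {0}; B'(q) = 12(q - 2)(q - 1)(q + 2) vanishes at q ∈ {-2, 1, 2}.
Local minima of A (where A''>0): A(0)=0. Local minima of B: B(-2)=-112, B(2)=16.
So the global minimum of phi is A(0) + B(-2) − 5 = 0 − 112 − 5 = -117, attained at (0, -2).

-117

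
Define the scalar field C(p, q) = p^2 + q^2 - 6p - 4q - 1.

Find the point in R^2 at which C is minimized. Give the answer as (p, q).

C(p,q) separates as A(p) + B(q) − 1, so its minimum is min A + min B − 1.
A'(p) = 2p - 6 vanishes at p ∈ {3}; B'(q) = 2q - 4 vanishes at q ∈ {2}.
Local minima of A (where A''>0): A(3)=-9. Local minima of B: B(2)=-4.
So the global minimum of C is A(3) + B(2) − 1 = -9 − 4 − 1 = -14, attained at (3, 2).

(3, 2)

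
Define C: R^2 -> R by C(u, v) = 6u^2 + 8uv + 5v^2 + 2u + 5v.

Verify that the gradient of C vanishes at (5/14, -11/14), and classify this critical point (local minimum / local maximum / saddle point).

local minimum

∇C = (12u + 8v + 2, 8u + 10v + 5); substituting (5/14, -11/14) gives ∇C = (0, 0), so (5/14, -11/14) is indeed a critical point.
The Hessian of C is constant: H = [[12, 8], [8, 10]].
det(H) = 12·10 − 8² = 56.
det(H) > 0 and tr(H) = 22 > 0, so H is positive definite and the point is a local minimum.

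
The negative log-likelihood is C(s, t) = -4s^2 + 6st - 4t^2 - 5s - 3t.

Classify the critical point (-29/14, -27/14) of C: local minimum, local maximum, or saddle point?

The Hessian of C is constant: H = [[-8, 6], [6, -8]].
det(H) = (-8)·(-8) − 6² = 28.
det(H) > 0 and tr(H) = -16 < 0, so H is negative definite and the point is a local maximum.

local maximum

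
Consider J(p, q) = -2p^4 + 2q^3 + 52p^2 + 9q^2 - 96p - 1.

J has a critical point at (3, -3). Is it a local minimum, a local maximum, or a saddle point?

local maximum

The mixed partial ∂²J/∂p∂q is 0, so the Hessian at any point is diag(J_pp, J_qq) = diag(8(-3p^2 + 13), 6(2q + 3)).
At (3, -3): H = diag(-112, -18).
Both eigenvalues are negative, so H is negative definite: a local maximum.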